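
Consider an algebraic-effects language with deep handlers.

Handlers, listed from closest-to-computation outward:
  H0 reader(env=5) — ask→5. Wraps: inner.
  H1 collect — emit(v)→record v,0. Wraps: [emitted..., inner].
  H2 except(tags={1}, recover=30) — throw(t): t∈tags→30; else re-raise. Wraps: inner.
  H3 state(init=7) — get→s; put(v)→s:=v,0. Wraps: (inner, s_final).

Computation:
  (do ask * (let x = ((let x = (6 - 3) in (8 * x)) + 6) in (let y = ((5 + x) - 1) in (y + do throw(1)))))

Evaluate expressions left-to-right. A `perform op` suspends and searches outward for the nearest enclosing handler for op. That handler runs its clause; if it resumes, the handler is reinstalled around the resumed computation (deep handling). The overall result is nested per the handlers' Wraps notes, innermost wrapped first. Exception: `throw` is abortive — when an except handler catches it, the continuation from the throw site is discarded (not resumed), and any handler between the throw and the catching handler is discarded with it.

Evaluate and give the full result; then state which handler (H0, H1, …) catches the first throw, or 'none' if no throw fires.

Answer: (30, 7) ; first throw caught by: H2

Evaluation trace:
ask @ H0 ⇒ 5
throw(1) @ H2 caught ⇒ 30
H3 returns (30, 7)
= (30, 7)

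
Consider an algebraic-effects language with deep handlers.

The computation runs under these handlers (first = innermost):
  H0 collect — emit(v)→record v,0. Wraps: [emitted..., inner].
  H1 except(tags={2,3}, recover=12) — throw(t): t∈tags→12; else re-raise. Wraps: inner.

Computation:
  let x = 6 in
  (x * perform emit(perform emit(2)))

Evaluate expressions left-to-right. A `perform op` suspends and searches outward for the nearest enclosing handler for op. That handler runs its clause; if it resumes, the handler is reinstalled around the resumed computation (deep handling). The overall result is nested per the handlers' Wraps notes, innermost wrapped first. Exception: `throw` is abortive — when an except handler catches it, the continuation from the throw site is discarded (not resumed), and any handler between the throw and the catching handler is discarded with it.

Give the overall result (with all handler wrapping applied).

Answer: [2, 0, 0]

Working:
emit(2) @ H0 ⇒ out+=2
emit(0) @ H0 ⇒ out+=0
H0 returns [2, 0, 0]
H1 returns [2, 0, 0]
= [2, 0, 0]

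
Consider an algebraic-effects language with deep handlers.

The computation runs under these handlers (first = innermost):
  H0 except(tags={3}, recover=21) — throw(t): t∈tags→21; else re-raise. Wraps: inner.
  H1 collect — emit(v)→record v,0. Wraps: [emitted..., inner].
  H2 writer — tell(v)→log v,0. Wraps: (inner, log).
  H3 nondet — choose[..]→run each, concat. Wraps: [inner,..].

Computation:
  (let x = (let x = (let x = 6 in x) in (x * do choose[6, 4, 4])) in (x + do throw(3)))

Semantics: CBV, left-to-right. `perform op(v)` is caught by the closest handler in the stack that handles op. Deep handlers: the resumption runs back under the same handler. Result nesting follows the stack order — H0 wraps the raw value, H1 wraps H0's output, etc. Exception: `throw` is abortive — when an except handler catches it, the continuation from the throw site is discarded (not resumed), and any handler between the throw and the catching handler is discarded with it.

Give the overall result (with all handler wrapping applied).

Answer: [([21], ()), ([21], ()), ([21], ())]

Step-by-step:
choose[6, 4, 4] @ H3
  branch[0] choose=6:
    throw(3) @ H0 caught ⇒ 21
    H1 returns [21]
    H2 returns ([21], ())
    H3 returns [([21], ())]
  branch[1] choose=4:
    throw(3) @ H0 caught ⇒ 21
    H1 returns [21]
    H2 returns ([21], ())
    H3 returns [([21], ())]
  branch[2] choose=4:
    throw(3) @ H0 caught ⇒ 21
    H1 returns [21]
    H2 returns ([21], ())
    H3 returns [([21], ())]
= [([21], ()), ([21], ()), ([21], ())]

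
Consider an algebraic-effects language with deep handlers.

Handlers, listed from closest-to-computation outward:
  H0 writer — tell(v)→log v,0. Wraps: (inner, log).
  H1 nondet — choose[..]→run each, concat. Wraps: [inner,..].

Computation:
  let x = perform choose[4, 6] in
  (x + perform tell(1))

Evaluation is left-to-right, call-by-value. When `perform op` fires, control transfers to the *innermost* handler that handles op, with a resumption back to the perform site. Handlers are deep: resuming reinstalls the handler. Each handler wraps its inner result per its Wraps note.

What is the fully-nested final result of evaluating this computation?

Answer: [(4, (1)), (6, (1))]

Evaluation trace:
choose[4, 6] @ H1
  branch[0] choose=4:
    tell(1) @ H0 ⇒ log+=1
    H0 returns (4, (1))
    H1 returns [(4, (1))]
  branch[1] choose=6:
    tell(1) @ H0 ⇒ log+=1
    H0 returns (6, (1))
    H1 returns [(6, (1))]
= [(4, (1)), (6, (1))]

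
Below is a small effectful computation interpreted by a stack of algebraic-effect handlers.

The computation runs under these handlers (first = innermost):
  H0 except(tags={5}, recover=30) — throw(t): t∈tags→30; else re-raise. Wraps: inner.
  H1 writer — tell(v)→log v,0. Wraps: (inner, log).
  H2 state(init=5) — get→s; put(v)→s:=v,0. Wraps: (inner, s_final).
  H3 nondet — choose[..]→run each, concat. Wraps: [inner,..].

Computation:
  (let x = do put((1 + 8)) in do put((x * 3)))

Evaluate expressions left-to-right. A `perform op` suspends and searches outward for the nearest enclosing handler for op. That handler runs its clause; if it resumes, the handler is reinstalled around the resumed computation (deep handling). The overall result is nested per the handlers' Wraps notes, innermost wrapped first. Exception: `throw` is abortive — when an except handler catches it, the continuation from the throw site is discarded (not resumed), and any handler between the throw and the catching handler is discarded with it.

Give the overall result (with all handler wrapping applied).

Answer: [((0, ()), 0)]

Step-by-step:
put(9) @ H2 ⇒ s:=9
put(0) @ H2 ⇒ s:=0
H0 returns 0
H1 returns (0, ())
H2 returns ((0, ()), 0)
H3 returns [((0, ()), 0)]
= [((0, ()), 0)]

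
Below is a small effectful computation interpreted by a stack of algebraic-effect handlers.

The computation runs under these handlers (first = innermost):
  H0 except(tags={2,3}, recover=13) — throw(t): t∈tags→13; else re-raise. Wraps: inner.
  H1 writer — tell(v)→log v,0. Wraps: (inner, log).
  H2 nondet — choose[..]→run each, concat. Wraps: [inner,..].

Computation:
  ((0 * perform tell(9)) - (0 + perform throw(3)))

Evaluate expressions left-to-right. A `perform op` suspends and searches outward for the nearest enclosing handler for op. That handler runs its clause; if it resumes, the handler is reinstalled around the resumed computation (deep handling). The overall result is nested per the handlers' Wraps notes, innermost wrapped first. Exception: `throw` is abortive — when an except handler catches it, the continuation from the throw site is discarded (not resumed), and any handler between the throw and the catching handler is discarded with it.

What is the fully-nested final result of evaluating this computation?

Step-by-step:
tell(9) @ H1 ⇒ log+=9
throw(3) @ H0 caught ⇒ 13
H1 returns (13, (9))
H2 returns [(13, (9))]
= [(13, (9))]

Answer: [(13, (9))]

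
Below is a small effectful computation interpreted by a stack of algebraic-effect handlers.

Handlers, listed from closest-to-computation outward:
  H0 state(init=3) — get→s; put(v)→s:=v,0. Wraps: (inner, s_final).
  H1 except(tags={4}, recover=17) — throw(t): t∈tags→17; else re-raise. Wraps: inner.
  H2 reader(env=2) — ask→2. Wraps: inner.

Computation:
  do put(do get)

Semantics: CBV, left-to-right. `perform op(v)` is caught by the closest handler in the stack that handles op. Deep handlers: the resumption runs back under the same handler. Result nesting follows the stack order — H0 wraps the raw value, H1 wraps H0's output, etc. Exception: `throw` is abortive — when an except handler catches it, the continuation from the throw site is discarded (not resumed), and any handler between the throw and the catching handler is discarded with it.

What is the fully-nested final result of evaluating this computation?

Answer: (0, 3)

Working:
get @ H0 ⇒ 3
put(3) @ H0 ⇒ s:=3
H0 returns (0, 3)
H1 returns (0, 3)
H2 returns (0, 3)
= (0, 3)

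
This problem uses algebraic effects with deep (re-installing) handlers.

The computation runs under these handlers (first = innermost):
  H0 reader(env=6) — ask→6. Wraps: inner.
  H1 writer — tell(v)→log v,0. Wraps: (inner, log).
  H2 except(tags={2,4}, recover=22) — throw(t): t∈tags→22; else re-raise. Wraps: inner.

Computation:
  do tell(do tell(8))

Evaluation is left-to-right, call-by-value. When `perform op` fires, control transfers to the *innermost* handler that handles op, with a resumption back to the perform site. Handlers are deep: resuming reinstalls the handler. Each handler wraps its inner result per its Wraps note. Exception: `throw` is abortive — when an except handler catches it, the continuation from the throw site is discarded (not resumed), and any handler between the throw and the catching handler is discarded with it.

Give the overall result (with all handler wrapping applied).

Working:
tell(8) @ H1 ⇒ log+=8
tell(0) @ H1 ⇒ log+=0
H0 returns 0
H1 returns (0, (8, 0))
H2 returns (0, (8, 0))
= (0, (8, 0))

Answer: (0, (8, 0))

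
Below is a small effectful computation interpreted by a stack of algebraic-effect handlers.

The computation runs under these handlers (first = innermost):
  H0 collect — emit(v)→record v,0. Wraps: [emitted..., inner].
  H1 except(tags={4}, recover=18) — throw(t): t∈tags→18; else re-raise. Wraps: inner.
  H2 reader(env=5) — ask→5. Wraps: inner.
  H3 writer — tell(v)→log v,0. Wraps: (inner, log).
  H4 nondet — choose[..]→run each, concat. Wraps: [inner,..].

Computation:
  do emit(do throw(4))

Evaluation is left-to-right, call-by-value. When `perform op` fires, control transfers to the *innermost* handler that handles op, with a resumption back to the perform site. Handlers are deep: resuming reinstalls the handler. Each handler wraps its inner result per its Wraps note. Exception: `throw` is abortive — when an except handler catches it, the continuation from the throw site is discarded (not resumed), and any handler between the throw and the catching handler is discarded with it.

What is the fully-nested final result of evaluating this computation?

Working:
throw(4) @ H1 caught ⇒ 18
H2 returns 18
H3 returns (18, ())
H4 returns [(18, ())]
= [(18, ())]

Answer: [(18, ())]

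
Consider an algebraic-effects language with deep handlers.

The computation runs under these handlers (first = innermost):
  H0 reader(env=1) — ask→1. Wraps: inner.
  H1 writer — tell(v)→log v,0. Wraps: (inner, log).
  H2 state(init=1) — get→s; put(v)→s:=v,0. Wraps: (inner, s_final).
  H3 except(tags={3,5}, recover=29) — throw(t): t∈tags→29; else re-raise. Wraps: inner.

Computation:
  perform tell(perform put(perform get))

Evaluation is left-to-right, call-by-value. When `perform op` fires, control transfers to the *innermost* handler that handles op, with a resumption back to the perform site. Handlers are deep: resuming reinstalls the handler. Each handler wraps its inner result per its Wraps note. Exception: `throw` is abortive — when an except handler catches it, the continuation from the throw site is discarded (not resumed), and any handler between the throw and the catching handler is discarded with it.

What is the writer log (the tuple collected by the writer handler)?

Evaluation trace:
get @ H2 ⇒ 1
put(1) @ H2 ⇒ s:=1
tell(0) @ H1 ⇒ log+=0
H0 returns 0
H1 returns (0, (0))
H2 returns ((0, (0)), 1)
H3 returns ((0, (0)), 1)
= ((0, (0)), 1)

Answer: (0)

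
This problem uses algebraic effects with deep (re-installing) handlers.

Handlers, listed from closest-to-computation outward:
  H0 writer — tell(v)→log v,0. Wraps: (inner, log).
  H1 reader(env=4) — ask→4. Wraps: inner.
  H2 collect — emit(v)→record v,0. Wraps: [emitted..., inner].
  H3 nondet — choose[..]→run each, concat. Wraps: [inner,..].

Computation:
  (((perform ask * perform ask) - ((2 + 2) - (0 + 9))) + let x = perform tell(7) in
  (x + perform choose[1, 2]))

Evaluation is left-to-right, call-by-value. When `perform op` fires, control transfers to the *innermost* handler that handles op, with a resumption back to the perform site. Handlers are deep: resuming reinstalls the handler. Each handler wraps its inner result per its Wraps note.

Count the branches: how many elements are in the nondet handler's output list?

Evaluation trace:
ask @ H1 ⇒ 4
ask @ H1 ⇒ 4
tell(7) @ H0 ⇒ log+=7
choose[1, 2] @ H3
  branch[0] choose=1:
    H0 returns (22, (7))
    H1 returns (22, (7))
    H2 returns [(22, (7))]
    H3 returns [[(22, (7))]]
  branch[1] choose=2:
    H0 returns (23, (7))
    H1 returns (23, (7))
    H2 returns [(23, (7))]
    H3 returns [[(23, (7))]]
= [[(22, (7))], [(23, (7))]]

Answer: 2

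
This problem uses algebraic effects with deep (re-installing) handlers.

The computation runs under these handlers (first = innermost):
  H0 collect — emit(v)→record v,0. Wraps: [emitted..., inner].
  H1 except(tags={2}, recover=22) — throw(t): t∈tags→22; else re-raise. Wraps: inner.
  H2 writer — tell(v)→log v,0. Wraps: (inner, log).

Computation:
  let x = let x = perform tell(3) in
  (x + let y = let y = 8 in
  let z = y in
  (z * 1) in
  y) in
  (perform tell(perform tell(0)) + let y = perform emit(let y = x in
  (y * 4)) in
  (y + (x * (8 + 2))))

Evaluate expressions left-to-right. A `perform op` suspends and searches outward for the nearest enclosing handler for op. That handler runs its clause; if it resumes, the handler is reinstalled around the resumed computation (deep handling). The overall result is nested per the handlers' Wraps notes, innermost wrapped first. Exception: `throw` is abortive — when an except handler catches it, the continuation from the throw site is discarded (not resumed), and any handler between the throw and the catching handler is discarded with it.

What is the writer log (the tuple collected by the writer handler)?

Answer: (3, 0, 0)

Working:
tell(3) @ H2 ⇒ log+=3
tell(0) @ H2 ⇒ log+=0
tell(0) @ H2 ⇒ log+=0
emit(32) @ H0 ⇒ out+=32
H0 returns [32, 80]
H1 returns [32, 80]
H2 returns ([32, 80], (3, 0, 0))
= ([32, 80], (3, 0, 0))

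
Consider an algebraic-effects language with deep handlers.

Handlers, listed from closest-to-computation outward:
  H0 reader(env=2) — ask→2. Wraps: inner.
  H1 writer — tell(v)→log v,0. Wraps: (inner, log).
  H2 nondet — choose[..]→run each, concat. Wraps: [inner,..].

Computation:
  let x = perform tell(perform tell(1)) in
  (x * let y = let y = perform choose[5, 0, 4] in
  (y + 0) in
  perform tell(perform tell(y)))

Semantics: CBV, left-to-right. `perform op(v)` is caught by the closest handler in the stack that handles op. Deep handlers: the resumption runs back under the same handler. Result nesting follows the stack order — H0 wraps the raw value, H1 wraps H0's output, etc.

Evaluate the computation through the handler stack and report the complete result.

Evaluation trace:
tell(1) @ H1 ⇒ log+=1
tell(0) @ H1 ⇒ log+=0
choose[5, 0, 4] @ H2
  branch[0] choose=5:
    tell(5) @ H1 ⇒ log+=5
    tell(0) @ H1 ⇒ log+=0
    H0 returns 0
    H1 returns (0, (1, 0, 5, 0))
    H2 returns [(0, (1, 0, 5, 0))]
  branch[1] choose=0:
    tell(0) @ H1 ⇒ log+=0
    tell(0) @ H1 ⇒ log+=0
    H0 returns 0
    H1 returns (0, (1, 0, 0, 0))
    H2 returns [(0, (1, 0, 0, 0))]
  branch[2] choose=4:
    tell(4) @ H1 ⇒ log+=4
    tell(0) @ H1 ⇒ log+=0
    H0 returns 0
    H1 returns (0, (1, 0, 4, 0))
    H2 returns [(0, (1, 0, 4, 0))]
= [(0, (1, 0, 5, 0)), (0, (1, 0, 0, 0)), (0, (1, 0, 4, 0))]

Answer: [(0, (1, 0, 5, 0)), (0, (1, 0, 0, 0)), (0, (1, 0, 4, 0))]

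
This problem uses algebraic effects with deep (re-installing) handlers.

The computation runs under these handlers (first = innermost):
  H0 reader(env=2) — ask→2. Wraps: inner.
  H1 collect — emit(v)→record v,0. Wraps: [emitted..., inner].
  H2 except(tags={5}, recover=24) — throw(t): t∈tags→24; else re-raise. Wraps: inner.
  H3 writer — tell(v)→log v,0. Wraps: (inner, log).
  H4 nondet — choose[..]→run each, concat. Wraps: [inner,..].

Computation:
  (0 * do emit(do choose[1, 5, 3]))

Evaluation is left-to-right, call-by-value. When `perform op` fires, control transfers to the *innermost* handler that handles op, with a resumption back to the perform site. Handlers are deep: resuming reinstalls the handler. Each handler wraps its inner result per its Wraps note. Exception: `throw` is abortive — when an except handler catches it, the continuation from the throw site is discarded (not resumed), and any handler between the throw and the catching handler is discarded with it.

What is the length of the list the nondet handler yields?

Answer: 3

Step-by-step:
choose[1, 5, 3] @ H4
  branch[0] choose=1:
    emit(1) @ H1 ⇒ out+=1
    H0 returns 0
    H1 returns [1, 0]
    H2 returns [1, 0]
    H3 returns ([1, 0], ())
    H4 returns [([1, 0], ())]
  branch[1] choose=5:
    emit(5) @ H1 ⇒ out+=5
    H0 returns 0
    H1 returns [5, 0]
    H2 returns [5, 0]
    H3 returns ([5, 0], ())
    H4 returns [([5, 0], ())]
  branch[2] choose=3:
    emit(3) @ H1 ⇒ out+=3
    H0 returns 0
    H1 returns [3, 0]
    H2 returns [3, 0]
    H3 returns ([3, 0], ())
    H4 returns [([3, 0], ())]
= [([1, 0], ()), ([5, 0], ()), ([3, 0], ())]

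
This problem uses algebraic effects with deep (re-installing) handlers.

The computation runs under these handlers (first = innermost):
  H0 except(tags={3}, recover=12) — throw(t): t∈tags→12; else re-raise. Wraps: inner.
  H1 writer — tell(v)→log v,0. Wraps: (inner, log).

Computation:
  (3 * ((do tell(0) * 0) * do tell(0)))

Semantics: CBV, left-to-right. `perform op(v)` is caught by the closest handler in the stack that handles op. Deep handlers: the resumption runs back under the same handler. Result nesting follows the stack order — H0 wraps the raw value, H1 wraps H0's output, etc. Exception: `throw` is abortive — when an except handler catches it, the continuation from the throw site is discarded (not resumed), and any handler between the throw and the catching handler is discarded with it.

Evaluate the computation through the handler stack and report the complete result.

Answer: (0, (0, 0))

Evaluation trace:
tell(0) @ H1 ⇒ log+=0
tell(0) @ H1 ⇒ log+=0
H0 returns 0
H1 returns (0, (0, 0))
= (0, (0, 0))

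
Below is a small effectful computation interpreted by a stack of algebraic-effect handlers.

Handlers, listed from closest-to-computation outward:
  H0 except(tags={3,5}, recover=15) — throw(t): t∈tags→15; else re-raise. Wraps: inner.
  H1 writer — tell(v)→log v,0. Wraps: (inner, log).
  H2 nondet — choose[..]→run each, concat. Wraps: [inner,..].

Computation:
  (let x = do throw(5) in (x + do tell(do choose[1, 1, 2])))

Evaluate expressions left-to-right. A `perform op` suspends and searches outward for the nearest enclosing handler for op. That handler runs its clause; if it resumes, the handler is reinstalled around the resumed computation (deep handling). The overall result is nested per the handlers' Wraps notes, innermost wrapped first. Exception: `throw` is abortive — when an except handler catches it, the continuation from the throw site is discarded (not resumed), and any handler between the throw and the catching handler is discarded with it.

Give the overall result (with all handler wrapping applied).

Answer: [(15, ())]

Evaluation trace:
throw(5) @ H0 caught ⇒ 15
H1 returns (15, ())
H2 returns [(15, ())]
= [(15, ())]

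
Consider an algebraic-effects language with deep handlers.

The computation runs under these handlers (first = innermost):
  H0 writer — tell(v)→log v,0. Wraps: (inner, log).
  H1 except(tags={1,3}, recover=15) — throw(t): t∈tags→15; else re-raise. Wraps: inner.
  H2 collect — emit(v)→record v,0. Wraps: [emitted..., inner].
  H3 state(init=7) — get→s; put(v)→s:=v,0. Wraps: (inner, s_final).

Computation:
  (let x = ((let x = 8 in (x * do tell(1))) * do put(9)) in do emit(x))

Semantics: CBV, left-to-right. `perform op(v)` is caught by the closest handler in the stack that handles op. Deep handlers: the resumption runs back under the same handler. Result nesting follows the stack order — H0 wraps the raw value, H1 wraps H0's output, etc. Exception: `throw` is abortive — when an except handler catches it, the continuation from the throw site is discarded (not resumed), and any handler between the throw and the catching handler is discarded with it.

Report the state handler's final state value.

Working:
tell(1) @ H0 ⇒ log+=1
put(9) @ H3 ⇒ s:=9
emit(0) @ H2 ⇒ out+=0
H0 returns (0, (1))
H1 returns (0, (1))
H2 returns [0, (0, (1))]
H3 returns ([0, (0, (1))], 9)
= ([0, (0, (1))], 9)

Answer: 9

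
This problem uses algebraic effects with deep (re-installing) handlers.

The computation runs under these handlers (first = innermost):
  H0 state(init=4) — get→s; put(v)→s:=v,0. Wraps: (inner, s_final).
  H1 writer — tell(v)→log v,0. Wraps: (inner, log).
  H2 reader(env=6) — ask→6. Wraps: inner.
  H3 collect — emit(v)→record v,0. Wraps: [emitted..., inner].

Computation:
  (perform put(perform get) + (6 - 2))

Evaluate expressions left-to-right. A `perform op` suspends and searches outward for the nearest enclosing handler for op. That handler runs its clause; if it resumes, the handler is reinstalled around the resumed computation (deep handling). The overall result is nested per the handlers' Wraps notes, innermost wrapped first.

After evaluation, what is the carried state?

Answer: 4

Evaluation trace:
get @ H0 ⇒ 4
put(4) @ H0 ⇒ s:=4
H0 returns (4, 4)
H1 returns ((4, 4), ())
H2 returns ((4, 4), ())
H3 returns [((4, 4), ())]
= [((4, 4), ())]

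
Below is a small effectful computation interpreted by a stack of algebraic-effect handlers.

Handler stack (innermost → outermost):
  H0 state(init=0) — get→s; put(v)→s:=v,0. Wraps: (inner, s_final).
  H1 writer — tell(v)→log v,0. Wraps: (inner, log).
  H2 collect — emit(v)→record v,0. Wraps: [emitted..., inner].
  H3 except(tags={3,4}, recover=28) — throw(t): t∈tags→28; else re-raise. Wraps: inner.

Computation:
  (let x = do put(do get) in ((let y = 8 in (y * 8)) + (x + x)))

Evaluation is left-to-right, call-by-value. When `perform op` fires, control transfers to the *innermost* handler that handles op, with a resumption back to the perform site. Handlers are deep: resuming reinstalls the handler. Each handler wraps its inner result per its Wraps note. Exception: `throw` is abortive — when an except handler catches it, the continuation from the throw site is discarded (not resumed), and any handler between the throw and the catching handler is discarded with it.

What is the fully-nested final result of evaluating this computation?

Answer: [((64, 0), ())]

Step-by-step:
get @ H0 ⇒ 0
put(0) @ H0 ⇒ s:=0
H0 returns (64, 0)
H1 returns ((64, 0), ())
H2 returns [((64, 0), ())]
H3 returns [((64, 0), ())]
= [((64, 0), ())]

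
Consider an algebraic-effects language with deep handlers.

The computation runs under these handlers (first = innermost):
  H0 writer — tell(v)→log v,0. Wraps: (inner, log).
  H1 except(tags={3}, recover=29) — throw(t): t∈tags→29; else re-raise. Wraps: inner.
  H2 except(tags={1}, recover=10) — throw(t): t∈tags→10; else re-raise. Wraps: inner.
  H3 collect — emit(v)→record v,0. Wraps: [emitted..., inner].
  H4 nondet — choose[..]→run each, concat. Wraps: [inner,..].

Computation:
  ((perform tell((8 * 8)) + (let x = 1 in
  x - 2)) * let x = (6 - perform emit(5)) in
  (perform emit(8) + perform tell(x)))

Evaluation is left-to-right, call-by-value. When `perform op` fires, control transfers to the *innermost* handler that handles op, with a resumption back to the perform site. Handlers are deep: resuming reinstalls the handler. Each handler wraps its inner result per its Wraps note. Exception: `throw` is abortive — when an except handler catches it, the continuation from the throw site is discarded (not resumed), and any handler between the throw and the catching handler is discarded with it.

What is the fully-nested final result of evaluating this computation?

Working:
tell(64) @ H0 ⇒ log+=64
emit(5) @ H3 ⇒ out+=5
emit(8) @ H3 ⇒ out+=8
tell(6) @ H0 ⇒ log+=6
H0 returns (0, (64, 6))
H1 returns (0, (64, 6))
H2 returns (0, (64, 6))
H3 returns [5, 8, (0, (64, 6))]
H4 returns [[5, 8, (0, (64, 6))]]
= [[5, 8, (0, (64, 6))]]

Answer: [[5, 8, (0, (64, 6))]]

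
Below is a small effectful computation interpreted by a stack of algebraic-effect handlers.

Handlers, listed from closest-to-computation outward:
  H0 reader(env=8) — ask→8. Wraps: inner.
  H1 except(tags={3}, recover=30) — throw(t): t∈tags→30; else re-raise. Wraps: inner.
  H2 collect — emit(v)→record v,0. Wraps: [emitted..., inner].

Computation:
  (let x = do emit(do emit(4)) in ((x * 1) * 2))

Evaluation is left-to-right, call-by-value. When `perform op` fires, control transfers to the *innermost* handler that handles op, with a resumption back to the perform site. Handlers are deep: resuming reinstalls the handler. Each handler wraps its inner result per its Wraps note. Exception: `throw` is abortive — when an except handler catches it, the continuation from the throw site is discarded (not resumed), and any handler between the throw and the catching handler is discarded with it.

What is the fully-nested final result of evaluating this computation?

Answer: [4, 0, 0]

Step-by-step:
emit(4) @ H2 ⇒ out+=4
emit(0) @ H2 ⇒ out+=0
H0 returns 0
H1 returns 0
H2 returns [4, 0, 0]
= [4, 0, 0]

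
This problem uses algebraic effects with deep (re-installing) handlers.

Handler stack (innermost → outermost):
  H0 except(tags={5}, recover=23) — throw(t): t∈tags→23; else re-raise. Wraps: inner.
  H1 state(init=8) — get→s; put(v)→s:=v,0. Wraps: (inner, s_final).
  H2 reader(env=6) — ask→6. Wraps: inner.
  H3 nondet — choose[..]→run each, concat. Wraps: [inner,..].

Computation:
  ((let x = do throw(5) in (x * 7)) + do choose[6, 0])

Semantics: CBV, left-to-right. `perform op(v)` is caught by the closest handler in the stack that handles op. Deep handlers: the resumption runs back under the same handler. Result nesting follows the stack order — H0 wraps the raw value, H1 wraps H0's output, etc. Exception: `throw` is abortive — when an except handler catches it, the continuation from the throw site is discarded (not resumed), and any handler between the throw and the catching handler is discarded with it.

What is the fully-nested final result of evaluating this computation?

Answer: [(23, 8)]

Working:
throw(5) @ H0 caught ⇒ 23
H1 returns (23, 8)
H2 returns (23, 8)
H3 returns [(23, 8)]
= [(23, 8)]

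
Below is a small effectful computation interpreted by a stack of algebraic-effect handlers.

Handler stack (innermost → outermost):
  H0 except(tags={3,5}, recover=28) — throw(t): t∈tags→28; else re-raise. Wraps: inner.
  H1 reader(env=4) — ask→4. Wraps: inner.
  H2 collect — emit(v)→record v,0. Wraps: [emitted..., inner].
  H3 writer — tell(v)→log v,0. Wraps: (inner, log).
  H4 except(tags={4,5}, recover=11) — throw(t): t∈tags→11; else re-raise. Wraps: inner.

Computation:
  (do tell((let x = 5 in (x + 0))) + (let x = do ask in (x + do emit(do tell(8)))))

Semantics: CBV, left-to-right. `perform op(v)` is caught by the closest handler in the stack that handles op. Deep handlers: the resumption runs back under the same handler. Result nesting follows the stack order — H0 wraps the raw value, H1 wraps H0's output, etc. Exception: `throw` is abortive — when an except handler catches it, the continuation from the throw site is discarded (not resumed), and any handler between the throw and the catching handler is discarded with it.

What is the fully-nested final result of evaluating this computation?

Step-by-step:
tell(5) @ H3 ⇒ log+=5
ask @ H1 ⇒ 4
tell(8) @ H3 ⇒ log+=8
emit(0) @ H2 ⇒ out+=0
H0 returns 4
H1 returns 4
H2 returns [0, 4]
H3 returns ([0, 4], (5, 8))
H4 returns ([0, 4], (5, 8))
= ([0, 4], (5, 8))

Answer: ([0, 4], (5, 8))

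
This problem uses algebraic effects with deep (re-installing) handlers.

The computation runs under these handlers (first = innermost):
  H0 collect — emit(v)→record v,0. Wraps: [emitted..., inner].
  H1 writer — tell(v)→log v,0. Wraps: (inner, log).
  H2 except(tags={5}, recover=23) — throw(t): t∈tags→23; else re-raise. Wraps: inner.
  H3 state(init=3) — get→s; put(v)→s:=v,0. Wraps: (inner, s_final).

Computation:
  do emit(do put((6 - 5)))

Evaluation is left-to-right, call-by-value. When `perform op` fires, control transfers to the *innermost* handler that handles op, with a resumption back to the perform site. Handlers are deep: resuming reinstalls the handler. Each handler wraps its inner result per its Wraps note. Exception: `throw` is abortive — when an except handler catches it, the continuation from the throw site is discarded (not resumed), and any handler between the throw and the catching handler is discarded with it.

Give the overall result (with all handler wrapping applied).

Answer: (([0, 0], ()), 1)

Working:
put(1) @ H3 ⇒ s:=1
emit(0) @ H0 ⇒ out+=0
H0 returns [0, 0]
H1 returns ([0, 0], ())
H2 returns ([0, 0], ())
H3 returns (([0, 0], ()), 1)
= (([0, 0], ()), 1)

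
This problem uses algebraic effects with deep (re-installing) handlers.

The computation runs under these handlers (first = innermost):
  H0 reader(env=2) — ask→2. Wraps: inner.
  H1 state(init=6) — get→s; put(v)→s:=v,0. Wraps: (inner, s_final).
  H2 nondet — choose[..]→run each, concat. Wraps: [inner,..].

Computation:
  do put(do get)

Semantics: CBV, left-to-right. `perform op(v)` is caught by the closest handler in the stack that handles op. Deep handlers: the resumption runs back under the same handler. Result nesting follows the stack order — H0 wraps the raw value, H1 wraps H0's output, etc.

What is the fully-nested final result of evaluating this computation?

Step-by-step:
get @ H1 ⇒ 6
put(6) @ H1 ⇒ s:=6
H0 returns 0
H1 returns (0, 6)
H2 returns [(0, 6)]
= [(0, 6)]

Answer: [(0, 6)]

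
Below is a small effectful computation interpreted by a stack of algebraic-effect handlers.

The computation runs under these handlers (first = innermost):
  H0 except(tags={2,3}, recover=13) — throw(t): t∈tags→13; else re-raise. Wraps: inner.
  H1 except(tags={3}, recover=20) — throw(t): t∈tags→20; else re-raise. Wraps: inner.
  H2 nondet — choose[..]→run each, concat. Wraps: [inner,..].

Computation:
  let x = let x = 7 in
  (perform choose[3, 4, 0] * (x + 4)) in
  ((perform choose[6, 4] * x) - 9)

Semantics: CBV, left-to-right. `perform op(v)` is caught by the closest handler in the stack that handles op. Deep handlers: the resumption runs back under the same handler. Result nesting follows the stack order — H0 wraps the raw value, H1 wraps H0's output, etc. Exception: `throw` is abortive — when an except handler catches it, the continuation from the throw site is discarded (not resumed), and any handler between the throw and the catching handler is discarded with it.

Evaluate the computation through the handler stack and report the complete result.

Answer: [189, 123, 255, 167, -9, -9]

Step-by-step:
choose[3, 4, 0] @ H2
  branch[0] choose=3:
    choose[6, 4] @ H2
      branch[0] choose=6:
        H0 returns 189
        H1 returns 189
        H2 returns [189]
      branch[1] choose=4:
        H0 returns 123
        H1 returns 123
        H2 returns [123]
  branch[1] choose=4:
    choose[6, 4] @ H2
      branch[0] choose=6:
        H0 returns 255
        H1 returns 255
        H2 returns [255]
      branch[1] choose=4:
        H0 returns 167
        H1 returns 167
        H2 returns [167]
  branch[2] choose=0:
    choose[6, 4] @ H2
      branch[0] choose=6:
        H0 returns -9
        H1 returns -9
        H2 returns [-9]
      branch[1] choose=4:
        H0 returns -9
        H1 returns -9
        H2 returns [-9]
= [189, 123, 255, 167, -9, -9]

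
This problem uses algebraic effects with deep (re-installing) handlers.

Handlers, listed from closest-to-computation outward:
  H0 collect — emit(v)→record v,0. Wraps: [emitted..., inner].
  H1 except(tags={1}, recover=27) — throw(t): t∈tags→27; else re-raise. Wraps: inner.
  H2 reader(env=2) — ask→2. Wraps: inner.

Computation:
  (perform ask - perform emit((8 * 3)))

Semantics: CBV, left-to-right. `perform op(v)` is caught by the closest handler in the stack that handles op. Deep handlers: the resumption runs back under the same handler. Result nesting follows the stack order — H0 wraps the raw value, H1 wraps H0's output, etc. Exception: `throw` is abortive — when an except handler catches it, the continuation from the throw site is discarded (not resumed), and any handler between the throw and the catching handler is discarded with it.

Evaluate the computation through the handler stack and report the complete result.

Evaluation trace:
ask @ H2 ⇒ 2
emit(24) @ H0 ⇒ out+=24
H0 returns [24, 2]
H1 returns [24, 2]
H2 returns [24, 2]
= [24, 2]

Answer: [24, 2]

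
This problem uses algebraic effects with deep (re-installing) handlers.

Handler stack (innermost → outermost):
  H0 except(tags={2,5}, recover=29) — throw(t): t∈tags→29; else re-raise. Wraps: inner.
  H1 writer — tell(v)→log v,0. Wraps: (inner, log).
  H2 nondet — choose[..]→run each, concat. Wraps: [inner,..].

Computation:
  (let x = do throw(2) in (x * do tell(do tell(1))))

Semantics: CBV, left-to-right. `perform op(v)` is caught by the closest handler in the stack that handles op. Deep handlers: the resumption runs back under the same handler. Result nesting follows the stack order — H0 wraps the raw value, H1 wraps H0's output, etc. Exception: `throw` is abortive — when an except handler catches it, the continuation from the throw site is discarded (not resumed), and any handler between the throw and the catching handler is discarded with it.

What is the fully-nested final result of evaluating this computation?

Answer: [(29, ())]

Step-by-step:
throw(2) @ H0 caught ⇒ 29
H1 returns (29, ())
H2 returns [(29, ())]
= [(29, ())]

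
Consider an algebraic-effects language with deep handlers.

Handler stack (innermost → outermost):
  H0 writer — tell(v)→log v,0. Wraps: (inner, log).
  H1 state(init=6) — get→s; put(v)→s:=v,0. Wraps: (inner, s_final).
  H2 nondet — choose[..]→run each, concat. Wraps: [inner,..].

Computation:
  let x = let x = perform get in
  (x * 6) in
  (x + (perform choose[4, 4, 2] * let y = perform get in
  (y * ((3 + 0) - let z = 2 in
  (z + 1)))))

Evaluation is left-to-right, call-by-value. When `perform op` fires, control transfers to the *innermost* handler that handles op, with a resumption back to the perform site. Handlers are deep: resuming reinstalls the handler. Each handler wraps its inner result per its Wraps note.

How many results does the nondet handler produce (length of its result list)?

Evaluation trace:
get @ H1 ⇒ 6
choose[4, 4, 2] @ H2
  branch[0] choose=4:
    get @ H1 ⇒ 6
    H0 returns (36, ())
    H1 returns ((36, ()), 6)
    H2 returns [((36, ()), 6)]
  branch[1] choose=4:
    get @ H1 ⇒ 6
    H0 returns (36, ())
    H1 returns ((36, ()), 6)
    H2 returns [((36, ()), 6)]
  branch[2] choose=2:
    get @ H1 ⇒ 6
    H0 returns (36, ())
    H1 returns ((36, ()), 6)
    H2 returns [((36, ()), 6)]
= [((36, ()), 6), ((36, ()), 6), ((36, ()), 6)]

Answer: 3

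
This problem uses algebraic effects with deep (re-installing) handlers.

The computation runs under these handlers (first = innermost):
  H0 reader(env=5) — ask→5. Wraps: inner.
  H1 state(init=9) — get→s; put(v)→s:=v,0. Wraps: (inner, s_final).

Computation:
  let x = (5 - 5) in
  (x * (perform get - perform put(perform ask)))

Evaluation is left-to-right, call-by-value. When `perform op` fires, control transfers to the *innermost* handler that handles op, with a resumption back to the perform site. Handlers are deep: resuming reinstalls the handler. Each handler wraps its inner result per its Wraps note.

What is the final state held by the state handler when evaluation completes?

Answer: 5

Working:
get @ H1 ⇒ 9
ask @ H0 ⇒ 5
put(5) @ H1 ⇒ s:=5
H0 returns 0
H1 returns (0, 5)
= (0, 5)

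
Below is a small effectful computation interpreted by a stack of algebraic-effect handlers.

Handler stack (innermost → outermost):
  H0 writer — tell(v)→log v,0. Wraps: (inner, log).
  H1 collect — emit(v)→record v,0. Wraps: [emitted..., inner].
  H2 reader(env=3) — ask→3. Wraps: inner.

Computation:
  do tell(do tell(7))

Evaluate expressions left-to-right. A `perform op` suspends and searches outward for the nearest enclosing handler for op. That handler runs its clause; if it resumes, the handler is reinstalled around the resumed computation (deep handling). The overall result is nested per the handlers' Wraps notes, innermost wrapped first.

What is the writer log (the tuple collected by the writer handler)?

Working:
tell(7) @ H0 ⇒ log+=7
tell(0) @ H0 ⇒ log+=0
H0 returns (0, (7, 0))
H1 returns [(0, (7, 0))]
H2 returns [(0, (7, 0))]
= [(0, (7, 0))]

Answer: (7, 0)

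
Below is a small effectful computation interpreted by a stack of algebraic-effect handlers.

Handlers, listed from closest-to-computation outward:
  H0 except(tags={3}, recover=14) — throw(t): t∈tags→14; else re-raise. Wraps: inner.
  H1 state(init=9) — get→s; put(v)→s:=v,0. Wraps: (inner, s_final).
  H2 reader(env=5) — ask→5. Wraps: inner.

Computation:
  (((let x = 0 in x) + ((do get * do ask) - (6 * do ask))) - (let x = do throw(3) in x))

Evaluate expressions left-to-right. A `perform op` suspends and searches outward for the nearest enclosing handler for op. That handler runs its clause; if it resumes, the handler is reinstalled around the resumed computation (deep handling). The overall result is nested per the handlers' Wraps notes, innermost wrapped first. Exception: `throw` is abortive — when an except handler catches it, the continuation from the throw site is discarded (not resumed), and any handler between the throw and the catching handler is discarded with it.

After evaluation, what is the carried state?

Answer: 9

Step-by-step:
get @ H1 ⇒ 9
ask @ H2 ⇒ 5
ask @ H2 ⇒ 5
throw(3) @ H0 caught ⇒ 14
H1 returns (14, 9)
H2 returns (14, 9)
= (14, 9)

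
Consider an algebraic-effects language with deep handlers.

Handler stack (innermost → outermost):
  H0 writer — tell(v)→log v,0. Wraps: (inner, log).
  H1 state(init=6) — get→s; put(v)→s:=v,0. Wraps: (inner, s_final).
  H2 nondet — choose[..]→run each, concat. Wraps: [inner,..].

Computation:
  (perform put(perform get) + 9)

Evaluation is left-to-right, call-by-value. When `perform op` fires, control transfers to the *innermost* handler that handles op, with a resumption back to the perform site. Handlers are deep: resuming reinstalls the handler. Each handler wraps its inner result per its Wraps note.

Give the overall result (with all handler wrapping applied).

Answer: [((9, ()), 6)]

Working:
get @ H1 ⇒ 6
put(6) @ H1 ⇒ s:=6
H0 returns (9, ())
H1 returns ((9, ()), 6)
H2 returns [((9, ()), 6)]
= [((9, ()), 6)]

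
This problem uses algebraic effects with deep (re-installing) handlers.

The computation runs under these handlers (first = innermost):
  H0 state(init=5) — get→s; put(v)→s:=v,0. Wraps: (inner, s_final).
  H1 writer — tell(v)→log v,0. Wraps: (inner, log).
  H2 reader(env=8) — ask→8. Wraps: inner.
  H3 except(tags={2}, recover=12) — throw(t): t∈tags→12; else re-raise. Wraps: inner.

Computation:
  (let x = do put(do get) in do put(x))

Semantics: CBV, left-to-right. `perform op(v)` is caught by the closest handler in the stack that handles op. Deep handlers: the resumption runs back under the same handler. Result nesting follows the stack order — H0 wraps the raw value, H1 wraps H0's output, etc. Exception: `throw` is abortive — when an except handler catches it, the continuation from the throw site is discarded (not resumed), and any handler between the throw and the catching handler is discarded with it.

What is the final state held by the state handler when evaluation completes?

Answer: 0

Evaluation trace:
get @ H0 ⇒ 5
put(5) @ H0 ⇒ s:=5
put(0) @ H0 ⇒ s:=0
H0 returns (0, 0)
H1 returns ((0, 0), ())
H2 returns ((0, 0), ())
H3 returns ((0, 0), ())
= ((0, 0), ())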